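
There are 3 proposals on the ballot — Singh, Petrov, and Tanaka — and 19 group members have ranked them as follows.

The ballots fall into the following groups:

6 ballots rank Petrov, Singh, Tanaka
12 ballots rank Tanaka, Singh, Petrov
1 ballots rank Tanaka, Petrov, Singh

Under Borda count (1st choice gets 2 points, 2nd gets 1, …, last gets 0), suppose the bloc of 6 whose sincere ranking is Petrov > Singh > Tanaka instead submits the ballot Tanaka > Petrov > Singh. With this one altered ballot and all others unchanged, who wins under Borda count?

Tanaka

Borda totals with the altered ballot: Singh 12, Petrov 7, Tanaka 38.
The winner is unchanged: still Tanaka.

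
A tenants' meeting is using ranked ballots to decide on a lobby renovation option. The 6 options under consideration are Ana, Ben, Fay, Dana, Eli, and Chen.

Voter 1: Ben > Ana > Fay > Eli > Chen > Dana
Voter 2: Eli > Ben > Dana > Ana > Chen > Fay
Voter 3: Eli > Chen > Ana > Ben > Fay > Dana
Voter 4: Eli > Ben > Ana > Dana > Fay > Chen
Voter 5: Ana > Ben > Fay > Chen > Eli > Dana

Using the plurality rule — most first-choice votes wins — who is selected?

First-place vote totals:
  Ana: 1
  Ben: 1
  Fay: 0
  Dana: 0
  Eli: 3
  Chen: 0
Eli has the most first-place votes.

Eli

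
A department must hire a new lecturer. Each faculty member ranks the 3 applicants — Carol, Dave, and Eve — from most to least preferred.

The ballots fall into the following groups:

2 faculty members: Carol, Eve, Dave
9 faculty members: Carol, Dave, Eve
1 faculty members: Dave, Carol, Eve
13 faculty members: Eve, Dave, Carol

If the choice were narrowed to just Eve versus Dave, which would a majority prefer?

Eve

Ballots ranking Eve above Dave: 2+13 = 15.
Ballots ranking Dave above Eve: 9+1 = 10.
Eve wins the head-to-head, 15–10.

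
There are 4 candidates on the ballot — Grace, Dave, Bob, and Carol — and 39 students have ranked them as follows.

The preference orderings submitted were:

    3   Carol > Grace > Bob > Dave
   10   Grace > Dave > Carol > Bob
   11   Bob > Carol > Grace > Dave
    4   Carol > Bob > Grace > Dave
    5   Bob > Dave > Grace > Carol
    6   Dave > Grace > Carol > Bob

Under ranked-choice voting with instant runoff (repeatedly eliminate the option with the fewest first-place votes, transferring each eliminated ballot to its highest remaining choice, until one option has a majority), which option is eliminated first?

Round 1: Bob 16, Grace 10, Carol 7, Dave 6. Dave has the fewest and is eliminated.
Round 2: Grace 16, Bob 16, Carol 7. Carol has the fewest and is eliminated.
Round 3: Bob 20, Grace 19. Bob has a majority.

Dave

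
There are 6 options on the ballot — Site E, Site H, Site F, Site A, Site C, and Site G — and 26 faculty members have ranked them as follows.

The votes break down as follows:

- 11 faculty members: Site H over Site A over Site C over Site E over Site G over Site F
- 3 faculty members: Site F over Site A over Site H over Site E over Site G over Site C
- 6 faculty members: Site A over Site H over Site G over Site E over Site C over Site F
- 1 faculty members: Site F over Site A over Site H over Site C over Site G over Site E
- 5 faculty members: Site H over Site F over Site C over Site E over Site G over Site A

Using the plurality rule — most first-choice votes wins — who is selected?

First-place vote totals:
  Site E: 0
  Site H: 16
  Site F: 4
  Site A: 6
  Site C: 0
  Site G: 0
Site H has the most first-place votes.

Site H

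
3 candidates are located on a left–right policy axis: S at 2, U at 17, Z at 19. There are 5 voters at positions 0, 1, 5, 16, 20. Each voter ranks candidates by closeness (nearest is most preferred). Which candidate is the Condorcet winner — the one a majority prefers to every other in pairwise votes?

With single-peaked preferences on a line, the Condorcet winner is the candidate closest to the median voter.
The median voter (position 5) is closest to S at 2.
Check: S vs Z — voters closer to S: 3 of 5.

S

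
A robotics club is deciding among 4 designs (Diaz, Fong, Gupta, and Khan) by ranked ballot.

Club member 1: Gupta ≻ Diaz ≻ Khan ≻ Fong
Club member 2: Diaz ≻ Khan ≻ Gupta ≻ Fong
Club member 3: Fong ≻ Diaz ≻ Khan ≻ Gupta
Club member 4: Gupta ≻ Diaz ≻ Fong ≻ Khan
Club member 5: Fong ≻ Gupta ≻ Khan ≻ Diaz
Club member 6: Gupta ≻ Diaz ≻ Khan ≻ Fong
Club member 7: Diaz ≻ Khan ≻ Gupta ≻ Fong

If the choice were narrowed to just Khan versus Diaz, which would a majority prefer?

Ballots ranking Khan above Diaz: 1.
Ballots ranking Diaz above Khan: 6.
Diaz wins the head-to-head, 6–1.

Diaz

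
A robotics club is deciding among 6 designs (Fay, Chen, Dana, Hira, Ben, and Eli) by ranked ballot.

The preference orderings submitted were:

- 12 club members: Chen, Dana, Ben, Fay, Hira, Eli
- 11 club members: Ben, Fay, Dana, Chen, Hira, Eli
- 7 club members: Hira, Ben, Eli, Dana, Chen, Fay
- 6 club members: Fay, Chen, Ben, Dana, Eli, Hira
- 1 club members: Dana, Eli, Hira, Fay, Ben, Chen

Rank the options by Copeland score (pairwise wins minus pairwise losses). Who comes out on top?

Pairwise results:
  Fay vs Chen: Chen wins 19–18.
  Fay vs Dana: Dana wins 20–17.
  Fay vs Hira: Fay wins 29–8.
  Fay vs Ben: Ben wins 30–7.
  Fay vs Eli: Fay wins 29–8.
  Chen vs Dana: Dana wins 19–18.
  Chen vs Hira: Chen wins 29–8.
  Chen vs Ben: Ben wins 19–18.
  Chen vs Eli: Chen wins 29–8.
  Dana vs Hira: Dana wins 30–7.
  Dana vs Ben: Ben wins 24–13.
  Dana vs Eli: Dana wins 30–7.
  Hira vs Ben: Ben wins 29–8.
  Hira vs Eli: Hira wins 30–7.
  Ben vs Eli: Ben wins 36–1.
Copeland scores (wins − losses):
  Fay: 2 − 3 = -1
  Chen: 3 − 2 = 1
  Dana: 4 − 1 = 3
  Hira: 1 − 4 = -3
  Ben: 5 − 0 = 5
  Eli: 0 − 5 = -5
Ben has the best Copeland score.

Ben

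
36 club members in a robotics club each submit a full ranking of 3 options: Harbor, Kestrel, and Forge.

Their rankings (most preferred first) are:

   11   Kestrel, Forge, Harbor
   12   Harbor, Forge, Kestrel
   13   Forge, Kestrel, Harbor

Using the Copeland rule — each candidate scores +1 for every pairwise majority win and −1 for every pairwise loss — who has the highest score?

Forge

Pairwise results:
  Harbor vs Kestrel: Kestrel wins 24–12.
  Harbor vs Forge: Forge wins 24–12.
  Kestrel vs Forge: Forge wins 25–11.
Copeland scores (wins − losses):
  Harbor: 0 − 2 = -2
  Kestrel: 1 − 1 = 0
  Forge: 2 − 0 = 2
Forge has the best Copeland score.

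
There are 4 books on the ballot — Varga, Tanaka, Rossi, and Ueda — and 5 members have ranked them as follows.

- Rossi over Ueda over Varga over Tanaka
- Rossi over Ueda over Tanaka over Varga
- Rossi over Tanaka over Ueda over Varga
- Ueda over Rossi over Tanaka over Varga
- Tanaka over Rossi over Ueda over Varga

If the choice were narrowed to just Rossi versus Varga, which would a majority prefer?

Ballots ranking Rossi above Varga: 5.
Ballots ranking Varga above Rossi: 0.
Rossi wins the head-to-head, 5–0.

Rossi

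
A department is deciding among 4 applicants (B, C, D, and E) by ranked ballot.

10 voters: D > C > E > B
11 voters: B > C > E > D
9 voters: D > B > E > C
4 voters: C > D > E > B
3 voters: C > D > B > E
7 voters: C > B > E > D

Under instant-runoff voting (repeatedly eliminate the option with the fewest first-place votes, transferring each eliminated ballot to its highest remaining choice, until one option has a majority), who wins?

Round 1: D 19, C 14, B 11, E 0. E has the fewest and is eliminated.
Round 2: D 19, C 14, B 11. B has the fewest and is eliminated.
Round 3: C 25, D 19. C has a majority.

C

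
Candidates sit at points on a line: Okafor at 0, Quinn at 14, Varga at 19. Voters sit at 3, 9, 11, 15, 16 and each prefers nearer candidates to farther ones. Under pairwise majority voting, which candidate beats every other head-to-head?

Quinn

With single-peaked preferences on a line, the Condorcet winner is the candidate closest to the median voter.
The median voter (position 11) is closest to Quinn at 14.
Check: Quinn vs Okafor — voters closer to Quinn: 4 of 5.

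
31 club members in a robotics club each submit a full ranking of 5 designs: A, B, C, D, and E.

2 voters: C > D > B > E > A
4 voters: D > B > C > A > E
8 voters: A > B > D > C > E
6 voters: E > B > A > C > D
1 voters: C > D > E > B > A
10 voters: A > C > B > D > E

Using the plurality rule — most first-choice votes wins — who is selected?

First-place vote totals:
  A: 18
  B: 0
  C: 3
  D: 4
  E: 6
A has the most first-place votes.

A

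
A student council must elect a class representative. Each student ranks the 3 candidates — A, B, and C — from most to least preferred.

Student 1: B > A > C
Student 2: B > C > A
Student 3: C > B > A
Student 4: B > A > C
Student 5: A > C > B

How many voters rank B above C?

Ballots ranking B above C: 3.
Ballots ranking C above B: 2.
So 3 of 5 voters prefer B to C.

3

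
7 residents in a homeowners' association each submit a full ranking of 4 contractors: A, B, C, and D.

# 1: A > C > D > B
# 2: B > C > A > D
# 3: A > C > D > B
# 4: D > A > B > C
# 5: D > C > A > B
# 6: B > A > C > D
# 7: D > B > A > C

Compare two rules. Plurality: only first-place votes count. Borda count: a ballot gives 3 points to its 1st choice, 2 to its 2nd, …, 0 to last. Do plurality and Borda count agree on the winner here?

No

Plurality first-place counts: A 2, B 2, C 0, D 3 → D.
Borda totals: A 13, B 9, C 9, D 11 → A.
The two rules disagree: plurality picks D, Borda picks A.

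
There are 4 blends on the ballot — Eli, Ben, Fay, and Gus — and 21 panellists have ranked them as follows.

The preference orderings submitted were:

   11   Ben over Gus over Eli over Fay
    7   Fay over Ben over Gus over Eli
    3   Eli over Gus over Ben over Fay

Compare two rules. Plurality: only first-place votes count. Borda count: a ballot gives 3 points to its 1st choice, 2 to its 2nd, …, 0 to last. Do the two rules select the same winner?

Plurality first-place counts: Eli 3, Ben 11, Fay 7, Gus 0 → Ben.
Borda totals: Eli 20, Ben 50, Fay 21, Gus 35 → Ben.
The two rules agree on Ben.

Yes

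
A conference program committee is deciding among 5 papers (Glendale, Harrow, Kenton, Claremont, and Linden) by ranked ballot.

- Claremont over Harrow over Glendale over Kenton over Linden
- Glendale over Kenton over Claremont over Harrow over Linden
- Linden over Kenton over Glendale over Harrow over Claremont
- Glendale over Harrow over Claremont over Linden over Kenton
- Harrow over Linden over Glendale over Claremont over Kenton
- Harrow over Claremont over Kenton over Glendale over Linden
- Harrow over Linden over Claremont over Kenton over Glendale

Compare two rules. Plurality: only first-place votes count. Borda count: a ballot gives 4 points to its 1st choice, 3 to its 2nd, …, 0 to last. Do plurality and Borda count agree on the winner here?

Yes

Plurality first-place counts: Glendale 2, Harrow 3, Kenton 0, Claremont 1, Linden 1 → Harrow.
Borda totals: Glendale 15, Harrow 20, Kenton 10, Claremont 14, Linden 11 → Harrow.
The two rules agree on Harrow.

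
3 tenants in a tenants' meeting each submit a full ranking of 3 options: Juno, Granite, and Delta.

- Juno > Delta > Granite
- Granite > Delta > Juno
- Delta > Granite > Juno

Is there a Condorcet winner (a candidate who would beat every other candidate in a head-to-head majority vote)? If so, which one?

Head-to-head results (3 voters total):
Juno vs Granite: Granite wins 2–1.
Juno vs Delta: Delta wins 2–1.
Granite vs Delta: Delta wins 2–1.
Delta beats each rival — Juno (2–1), Granite (2–1) — so Delta is the Condorcet winner.

Delta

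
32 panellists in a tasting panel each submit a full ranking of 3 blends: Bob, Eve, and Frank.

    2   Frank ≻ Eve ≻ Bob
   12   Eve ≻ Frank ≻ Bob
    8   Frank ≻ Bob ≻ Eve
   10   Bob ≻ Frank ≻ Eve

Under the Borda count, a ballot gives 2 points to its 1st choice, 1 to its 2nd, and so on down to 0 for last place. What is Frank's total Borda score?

42

Borda scores:
  Bob: 2·0 + 12·0 + 8·1 + 10·2 = 28
  Eve: 2·1 + 12·2 + 8·0 + 10·0 = 26
  Frank: 2·2 + 12·1 + 8·2 + 10·1 = 42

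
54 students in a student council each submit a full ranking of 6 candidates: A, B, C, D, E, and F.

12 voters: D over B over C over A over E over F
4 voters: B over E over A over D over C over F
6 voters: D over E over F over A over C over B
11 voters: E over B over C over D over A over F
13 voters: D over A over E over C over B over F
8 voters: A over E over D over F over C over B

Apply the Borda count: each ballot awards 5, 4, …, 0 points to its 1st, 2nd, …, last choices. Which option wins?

Borda scores:
  A: 12·2 + 4·3 + 6·2 + 11·1 + 13·4 + 8·5 = 151
  B: 12·4 + 4·5 + 6·0 + 11·4 + 13·1 + 8·0 = 125
  C: 12·3 + 4·1 + 6·1 + 11·3 + 13·2 + 8·1 = 113
  D: 12·5 + 4·2 + 6·5 + 11·2 + 13·5 + 8·3 = 209
  E: 12·1 + 4·4 + 6·4 + 11·5 + 13·3 + 8·4 = 178
  F: 12·0 + 4·0 + 6·3 + 11·0 + 13·0 + 8·2 = 34
D has the highest total.

D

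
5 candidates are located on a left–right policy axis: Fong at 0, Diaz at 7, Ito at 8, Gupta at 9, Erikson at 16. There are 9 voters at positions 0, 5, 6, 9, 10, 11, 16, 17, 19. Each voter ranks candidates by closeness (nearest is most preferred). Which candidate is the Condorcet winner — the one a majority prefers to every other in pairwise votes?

With single-peaked preferences on a line, the Condorcet winner is the candidate closest to the median voter.
The median voter (position 10) is closest to Gupta at 9.
Check: Gupta vs Fong — voters closer to Gupta: 8 of 9.

Gupta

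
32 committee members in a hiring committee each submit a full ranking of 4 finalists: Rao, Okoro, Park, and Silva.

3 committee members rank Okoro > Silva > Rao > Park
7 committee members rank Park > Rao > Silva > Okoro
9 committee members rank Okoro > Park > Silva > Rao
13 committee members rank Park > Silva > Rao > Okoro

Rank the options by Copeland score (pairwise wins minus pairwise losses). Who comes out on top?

Park

Pairwise results:
  Rao vs Okoro: Rao wins 20–12.
  Rao vs Park: Park wins 29–3.
  Rao vs Silva: Silva wins 25–7.
  Okoro vs Park: Park wins 20–12.
  Okoro vs Silva: Silva wins 20–12.
  Park vs Silva: Park wins 29–3.
Copeland scores (wins − losses):
  Rao: 1 − 2 = -1
  Okoro: 0 − 3 = -3
  Park: 3 − 0 = 3
  Silva: 2 − 1 = 1
Park has the best Copeland score.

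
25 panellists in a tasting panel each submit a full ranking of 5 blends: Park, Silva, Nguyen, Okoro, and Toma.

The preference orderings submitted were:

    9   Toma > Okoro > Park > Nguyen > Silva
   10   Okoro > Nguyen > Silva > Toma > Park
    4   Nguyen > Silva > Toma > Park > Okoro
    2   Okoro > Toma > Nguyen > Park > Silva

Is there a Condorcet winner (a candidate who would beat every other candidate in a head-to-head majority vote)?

Head-to-head results (25 voters total):
Park vs Silva: Silva wins 14–11.
Park vs Nguyen: Nguyen wins 16–9.
Park vs Okoro: Okoro wins 21–4.
Park vs Toma: Toma wins 25–0.
Silva vs Nguyen: Nguyen wins 25–0.
Silva vs Okoro: Okoro wins 21–4.
Silva vs Toma: Silva wins 14–11.
Nguyen vs Okoro: Okoro wins 21–4.
Nguyen vs Toma: Nguyen wins 14–11.
Okoro vs Toma: Toma wins 13–12.
No candidate beats all others: Silva beats Toma beats Okoro beats Silva, a majority cycle.

No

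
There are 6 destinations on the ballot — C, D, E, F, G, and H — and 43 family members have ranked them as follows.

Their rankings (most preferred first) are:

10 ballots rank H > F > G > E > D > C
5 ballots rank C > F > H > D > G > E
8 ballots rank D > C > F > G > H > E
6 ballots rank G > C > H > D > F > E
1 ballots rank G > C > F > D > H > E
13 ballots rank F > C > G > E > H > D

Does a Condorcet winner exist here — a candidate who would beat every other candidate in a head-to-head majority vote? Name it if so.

F

Head-to-head results (43 voters total):
C vs D: C wins 25–18.
C vs E: C wins 33–10.
C vs F: F wins 23–20.
C vs G: C wins 26–17.
C vs H: C wins 33–10.
D vs E: E wins 23–20.
D vs F: F wins 29–14.
D vs G: G wins 30–13.
D vs H: H wins 34–9.
E vs F: F wins 43–0.
E vs G: G wins 43–0.
E vs H: H wins 30–13.
F vs G: F wins 36–7.
F vs H: F wins 27–16.
G vs H: G wins 28–15.
F beats each rival — C (23–20), D (29–14), E (43–0), G (36–7), H (27–16) — so F is the Condorcet winner.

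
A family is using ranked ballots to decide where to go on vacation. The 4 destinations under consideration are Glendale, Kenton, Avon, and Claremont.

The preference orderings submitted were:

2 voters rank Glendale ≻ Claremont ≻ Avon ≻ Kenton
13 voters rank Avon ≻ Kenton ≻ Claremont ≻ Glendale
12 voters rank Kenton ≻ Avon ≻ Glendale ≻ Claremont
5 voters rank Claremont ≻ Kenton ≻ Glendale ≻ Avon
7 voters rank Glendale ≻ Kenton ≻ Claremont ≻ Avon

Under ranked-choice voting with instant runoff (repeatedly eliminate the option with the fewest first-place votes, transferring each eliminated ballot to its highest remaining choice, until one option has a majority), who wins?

Round 1: Avon 13, Kenton 12, Glendale 9, Claremont 5. Claremont has the fewest and is eliminated.
Round 2: Kenton 17, Avon 13, Glendale 9. Glendale has the fewest and is eliminated.
Round 3: Kenton 24, Avon 15. Kenton has a majority.

Kenton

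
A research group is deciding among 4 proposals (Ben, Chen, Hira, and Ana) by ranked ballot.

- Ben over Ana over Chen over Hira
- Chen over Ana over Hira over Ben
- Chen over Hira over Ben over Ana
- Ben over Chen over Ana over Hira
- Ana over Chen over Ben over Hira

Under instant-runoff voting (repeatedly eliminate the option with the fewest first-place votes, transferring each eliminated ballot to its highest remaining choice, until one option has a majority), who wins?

Round 1: Ben 2, Chen 2, Ana 1, Hira 0. Hira has the fewest and is eliminated.
Round 2: Ben 2, Chen 2, Ana 1. Ana has the fewest and is eliminated.
Round 3: Chen 3, Ben 2. Chen has a majority.

Chen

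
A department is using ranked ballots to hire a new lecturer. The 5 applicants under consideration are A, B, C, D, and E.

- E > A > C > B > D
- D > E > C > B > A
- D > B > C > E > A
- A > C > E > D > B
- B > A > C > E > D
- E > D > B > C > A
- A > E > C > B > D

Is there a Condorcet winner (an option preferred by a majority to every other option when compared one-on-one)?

Yes

Head-to-head results (7 voters total):
A vs B: B wins 4–3.
A vs C: A wins 4–3.
A vs D: A wins 4–3.
A vs E: E wins 4–3.
B vs C: C wins 4–3.
B vs D: D wins 4–3.
B vs E: E wins 5–2.
C vs D: C wins 4–3.
C vs E: E wins 4–3.
D vs E: E wins 5–2.
E beats each rival — A (4–3), B (5–2), C (4–3), D (5–2) — so E is the Condorcet winner.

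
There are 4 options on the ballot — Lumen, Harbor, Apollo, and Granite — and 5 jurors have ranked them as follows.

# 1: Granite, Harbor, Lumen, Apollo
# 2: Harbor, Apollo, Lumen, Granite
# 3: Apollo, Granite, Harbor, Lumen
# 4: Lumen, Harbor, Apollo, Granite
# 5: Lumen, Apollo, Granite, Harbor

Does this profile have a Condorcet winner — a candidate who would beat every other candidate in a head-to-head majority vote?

Head-to-head results (5 voters total):
Lumen vs Harbor: Harbor wins 3–2.
Lumen vs Apollo: Lumen wins 3–2.
Lumen vs Granite: Lumen wins 3–2.
Harbor vs Apollo: Harbor wins 3–2.
Harbor vs Granite: Granite wins 3–2.
Apollo vs Granite: Apollo wins 4–1.
No candidate beats all others: Lumen beats Granite beats Harbor beats Lumen, a majority cycle.

No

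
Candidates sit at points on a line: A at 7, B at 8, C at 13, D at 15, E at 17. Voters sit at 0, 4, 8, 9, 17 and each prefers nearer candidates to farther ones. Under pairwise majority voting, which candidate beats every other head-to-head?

With single-peaked preferences on a line, the Condorcet winner is the candidate closest to the median voter.
The median voter (position 8) is closest to B at 8.
Check: B vs D — voters closer to B: 4 of 5.

B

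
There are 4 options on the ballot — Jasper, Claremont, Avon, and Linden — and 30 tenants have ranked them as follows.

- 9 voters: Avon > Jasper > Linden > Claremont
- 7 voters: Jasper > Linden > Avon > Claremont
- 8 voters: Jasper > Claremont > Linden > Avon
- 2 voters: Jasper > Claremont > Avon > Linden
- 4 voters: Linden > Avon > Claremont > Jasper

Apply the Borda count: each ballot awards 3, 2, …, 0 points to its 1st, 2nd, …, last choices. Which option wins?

Jasper

Borda scores:
  Jasper: 9·2 + 7·3 + 8·3 + 2·3 + 4·0 = 69
  Claremont: 9·0 + 7·0 + 8·2 + 2·2 + 4·1 = 24
  Avon: 9·3 + 7·1 + 8·0 + 2·1 + 4·2 = 44
  Linden: 9·1 + 7·2 + 8·1 + 2·0 + 4·3 = 43
Jasper has the highest total.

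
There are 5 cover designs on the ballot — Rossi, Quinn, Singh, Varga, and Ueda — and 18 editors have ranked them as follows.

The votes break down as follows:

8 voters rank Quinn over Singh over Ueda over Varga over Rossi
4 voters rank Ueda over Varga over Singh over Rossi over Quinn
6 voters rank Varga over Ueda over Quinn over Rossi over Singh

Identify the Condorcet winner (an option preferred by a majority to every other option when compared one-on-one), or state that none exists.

Head-to-head results (18 voters total):
Rossi vs Quinn: Quinn wins 14–4.
Rossi vs Singh: Singh wins 12–6.
Rossi vs Varga: Varga wins 18–0.
Rossi vs Ueda: Ueda wins 18–0.
Quinn vs Singh: Quinn wins 14–4.
Quinn vs Varga: Varga wins 10–8.
Quinn vs Ueda: Ueda wins 10–8.
Singh vs Varga: Varga wins 10–8.
Singh vs Ueda: Ueda wins 10–8.
Varga vs Ueda: Ueda wins 12–6.
Ueda beats each rival — Rossi (18–0), Quinn (10–8), Singh (10–8), Varga (12–6) — so Ueda is the Condorcet winner.

Ueda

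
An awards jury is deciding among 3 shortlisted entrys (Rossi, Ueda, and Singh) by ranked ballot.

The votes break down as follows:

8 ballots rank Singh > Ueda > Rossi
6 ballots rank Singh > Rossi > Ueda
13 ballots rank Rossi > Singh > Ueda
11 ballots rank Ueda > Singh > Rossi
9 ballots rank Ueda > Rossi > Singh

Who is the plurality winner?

First-place vote totals:
  Rossi: 13
  Ueda: 20
  Singh: 14
Ueda has the most first-place votes.

Ueda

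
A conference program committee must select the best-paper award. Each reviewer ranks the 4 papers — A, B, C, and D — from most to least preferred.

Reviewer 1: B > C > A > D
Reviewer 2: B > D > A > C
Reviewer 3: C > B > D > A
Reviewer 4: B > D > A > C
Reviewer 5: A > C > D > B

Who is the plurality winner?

B

First-place vote totals:
  A: 1
  B: 3
  C: 1
  D: 0
B has the most first-place votes.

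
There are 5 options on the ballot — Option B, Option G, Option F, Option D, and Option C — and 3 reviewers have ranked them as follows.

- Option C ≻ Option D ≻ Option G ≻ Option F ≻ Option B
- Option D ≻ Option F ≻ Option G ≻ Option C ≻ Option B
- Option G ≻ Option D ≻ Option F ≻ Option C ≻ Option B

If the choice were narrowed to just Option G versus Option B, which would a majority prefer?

Option G

Ballots ranking Option G above Option B: 3.
Ballots ranking Option B above Option G: 0.
Option G wins the head-to-head, 3–0.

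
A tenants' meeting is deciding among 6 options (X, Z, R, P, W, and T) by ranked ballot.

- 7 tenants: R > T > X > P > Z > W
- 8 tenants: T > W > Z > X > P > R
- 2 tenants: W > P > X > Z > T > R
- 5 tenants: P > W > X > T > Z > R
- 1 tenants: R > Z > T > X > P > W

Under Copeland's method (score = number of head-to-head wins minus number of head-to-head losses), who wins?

T

Pairwise results:
  X vs Z: X wins 14–9.
  X vs R: X wins 15–8.
  X vs P: X wins 16–7.
  X vs W: W wins 15–8.
  X vs T: T wins 16–7.
  Z vs R: Z wins 15–8.
  Z vs P: P wins 14–9.
  Z vs W: W wins 15–8.
  Z vs T: T wins 20–3.
  R vs P: P wins 15–8.
  R vs W: W wins 15–8.
  R vs T: T wins 15–8.
  P vs W: P wins 13–10.
  P vs T: T wins 16–7.
  W vs T: T wins 16–7.
Copeland scores (wins − losses):
  X: 3 − 2 = 1
  Z: 1 − 4 = -3
  R: 0 − 5 = -5
  P: 3 − 2 = 1
  W: 3 − 2 = 1
  T: 5 − 0 = 5
T has the best Copeland score.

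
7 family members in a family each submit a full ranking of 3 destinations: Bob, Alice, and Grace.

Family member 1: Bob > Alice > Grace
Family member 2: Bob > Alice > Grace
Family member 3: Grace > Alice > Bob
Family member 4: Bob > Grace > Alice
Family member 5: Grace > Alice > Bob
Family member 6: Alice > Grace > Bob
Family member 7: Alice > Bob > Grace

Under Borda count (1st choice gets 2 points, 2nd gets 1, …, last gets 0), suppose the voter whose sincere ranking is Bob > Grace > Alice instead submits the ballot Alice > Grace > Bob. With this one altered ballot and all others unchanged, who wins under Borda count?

Borda totals with the altered ballot: Bob 5, Alice 10, Grace 6.
The winner is unchanged: still Alice.

Alice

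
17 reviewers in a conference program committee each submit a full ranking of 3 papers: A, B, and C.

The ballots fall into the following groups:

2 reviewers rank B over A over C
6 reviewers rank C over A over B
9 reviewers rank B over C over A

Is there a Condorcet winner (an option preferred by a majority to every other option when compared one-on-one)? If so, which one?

B

Head-to-head results (17 voters total):
A vs B: B wins 11–6.
A vs C: C wins 15–2.
B vs C: B wins 11–6.
B beats each rival — A (11–6), C (11–6) — so B is the Condorcet winner.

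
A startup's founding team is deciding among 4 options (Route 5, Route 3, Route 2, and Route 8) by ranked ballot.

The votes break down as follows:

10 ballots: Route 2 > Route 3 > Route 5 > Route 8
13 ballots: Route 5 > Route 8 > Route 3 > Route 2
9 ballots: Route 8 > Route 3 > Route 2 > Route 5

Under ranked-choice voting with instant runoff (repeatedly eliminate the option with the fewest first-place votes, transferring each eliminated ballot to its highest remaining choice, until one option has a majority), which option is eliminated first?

Route 3

Round 1: Route 5 13, Route 2 10, Route 8 9, Route 3 0. Route 3 has the fewest and is eliminated.
Round 2: Route 5 13, Route 2 10, Route 8 9. Route 8 has the fewest and is eliminated.
Round 3: Route 2 19, Route 5 13. Route 2 has a majority.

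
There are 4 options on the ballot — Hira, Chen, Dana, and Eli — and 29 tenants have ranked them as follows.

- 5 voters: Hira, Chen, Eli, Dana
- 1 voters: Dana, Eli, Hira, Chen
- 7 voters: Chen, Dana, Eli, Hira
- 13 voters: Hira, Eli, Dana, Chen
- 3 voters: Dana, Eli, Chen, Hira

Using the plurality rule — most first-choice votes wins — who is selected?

First-place vote totals:
  Hira: 18
  Chen: 7
  Dana: 4
  Eli: 0
Hira has the most first-place votes.

Hira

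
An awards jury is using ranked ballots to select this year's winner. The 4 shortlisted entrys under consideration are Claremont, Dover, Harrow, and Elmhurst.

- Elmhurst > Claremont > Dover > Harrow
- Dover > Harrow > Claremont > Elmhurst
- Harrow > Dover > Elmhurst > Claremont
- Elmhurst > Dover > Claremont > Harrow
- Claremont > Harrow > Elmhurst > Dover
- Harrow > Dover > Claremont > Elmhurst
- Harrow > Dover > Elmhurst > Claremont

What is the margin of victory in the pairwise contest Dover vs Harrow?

1

Ballots ranking Dover above Harrow: 3.
Ballots ranking Harrow above Dover: 4.
Harrow wins 4–3, a margin of 1.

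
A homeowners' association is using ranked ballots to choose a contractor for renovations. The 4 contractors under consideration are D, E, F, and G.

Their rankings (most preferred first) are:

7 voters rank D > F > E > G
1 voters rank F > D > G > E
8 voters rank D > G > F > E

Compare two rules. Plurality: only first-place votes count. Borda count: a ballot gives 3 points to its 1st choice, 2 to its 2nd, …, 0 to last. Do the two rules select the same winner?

Plurality first-place counts: D 15, E 0, F 1, G 0 → D.
Borda totals: D 47, E 7, F 25, G 17 → D.
The two rules agree on D.

Yes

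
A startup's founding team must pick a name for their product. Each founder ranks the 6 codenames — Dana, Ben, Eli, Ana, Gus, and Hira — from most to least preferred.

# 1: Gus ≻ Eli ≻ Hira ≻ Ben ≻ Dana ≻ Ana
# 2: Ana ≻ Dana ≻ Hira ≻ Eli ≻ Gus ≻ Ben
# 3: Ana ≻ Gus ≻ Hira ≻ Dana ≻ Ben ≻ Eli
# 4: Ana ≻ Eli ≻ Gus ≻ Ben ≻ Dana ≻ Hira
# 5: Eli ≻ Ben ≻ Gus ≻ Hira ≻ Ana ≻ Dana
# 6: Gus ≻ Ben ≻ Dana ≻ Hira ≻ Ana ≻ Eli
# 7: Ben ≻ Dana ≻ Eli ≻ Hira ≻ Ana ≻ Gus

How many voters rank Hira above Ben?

Ballots ranking Hira above Ben: 3.
Ballots ranking Ben above Hira: 4.
So 3 of 7 voters prefer Hira to Ben.

3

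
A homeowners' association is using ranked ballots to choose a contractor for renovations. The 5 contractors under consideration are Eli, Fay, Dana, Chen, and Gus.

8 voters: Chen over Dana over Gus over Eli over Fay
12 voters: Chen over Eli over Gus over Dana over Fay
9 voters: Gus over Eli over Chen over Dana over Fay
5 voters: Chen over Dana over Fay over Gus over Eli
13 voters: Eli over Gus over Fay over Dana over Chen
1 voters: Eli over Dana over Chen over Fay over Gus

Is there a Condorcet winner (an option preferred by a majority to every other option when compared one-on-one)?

Yes

Head-to-head results (48 voters total):
Eli vs Fay: Eli wins 43–5.
Eli vs Dana: Eli wins 35–13.
Eli vs Chen: Chen wins 25–23.
Eli vs Gus: Eli wins 26–22.
Fay vs Dana: Dana wins 35–13.
Fay vs Chen: Chen wins 35–13.
Fay vs Gus: Gus wins 42–6.
Dana vs Chen: Chen wins 34–14.
Dana vs Gus: Gus wins 34–14.
Chen vs Gus: Chen wins 26–22.
Chen beats each rival — Eli (25–23), Fay (35–13), Dana (34–14), Gus (26–22) — so Chen is the Condorcet winner.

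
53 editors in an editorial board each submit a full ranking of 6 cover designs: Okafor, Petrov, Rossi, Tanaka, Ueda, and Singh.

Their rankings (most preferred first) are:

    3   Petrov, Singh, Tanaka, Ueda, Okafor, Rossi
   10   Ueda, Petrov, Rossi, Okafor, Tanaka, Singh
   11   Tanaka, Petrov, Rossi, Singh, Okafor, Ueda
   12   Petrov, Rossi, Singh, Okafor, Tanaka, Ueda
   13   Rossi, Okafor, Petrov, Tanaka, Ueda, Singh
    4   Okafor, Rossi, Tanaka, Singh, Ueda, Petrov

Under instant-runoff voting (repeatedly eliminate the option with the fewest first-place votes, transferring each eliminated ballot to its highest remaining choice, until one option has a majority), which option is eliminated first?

Singh

Round 1: Petrov 15, Rossi 13, Tanaka 11, Ueda 10, Okafor 4, Singh 0. Singh has the fewest and is eliminated.
Round 2: Petrov 15, Rossi 13, Tanaka 11, Ueda 10, Okafor 4. Okafor has the fewest and is eliminated.
Round 3: Rossi 17, Petrov 15, Tanaka 11, Ueda 10. Ueda has the fewest and is eliminated.
Round 4: Petrov 25, Rossi 17, Tanaka 11. Tanaka has the fewest and is eliminated.
Round 5: Petrov 36, Rossi 17. Petrov has a majority.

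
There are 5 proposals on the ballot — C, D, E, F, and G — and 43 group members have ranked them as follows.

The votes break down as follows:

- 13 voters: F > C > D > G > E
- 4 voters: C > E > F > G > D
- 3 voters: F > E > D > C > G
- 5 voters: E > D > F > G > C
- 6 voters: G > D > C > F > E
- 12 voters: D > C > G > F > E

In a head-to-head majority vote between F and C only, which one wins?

C

Ballots ranking F above C: 13+3+5 = 21.
Ballots ranking C above F: 4+6+12 = 22.
C wins the head-to-head, 22–21.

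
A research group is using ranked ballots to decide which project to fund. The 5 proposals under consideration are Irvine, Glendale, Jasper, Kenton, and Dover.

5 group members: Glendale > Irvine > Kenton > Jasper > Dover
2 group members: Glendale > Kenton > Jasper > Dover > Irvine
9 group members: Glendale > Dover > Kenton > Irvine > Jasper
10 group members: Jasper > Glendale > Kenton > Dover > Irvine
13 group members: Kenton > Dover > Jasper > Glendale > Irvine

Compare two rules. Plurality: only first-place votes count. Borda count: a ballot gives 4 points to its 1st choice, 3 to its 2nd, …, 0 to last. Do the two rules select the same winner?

Plurality first-place counts: Irvine 0, Glendale 16, Jasper 10, Kenton 13, Dover 0 → Glendale.
Borda totals: Irvine 24, Glendale 107, Jasper 75, Kenton 106, Dover 78 → Glendale.
The two rules agree on Glendale.

Yes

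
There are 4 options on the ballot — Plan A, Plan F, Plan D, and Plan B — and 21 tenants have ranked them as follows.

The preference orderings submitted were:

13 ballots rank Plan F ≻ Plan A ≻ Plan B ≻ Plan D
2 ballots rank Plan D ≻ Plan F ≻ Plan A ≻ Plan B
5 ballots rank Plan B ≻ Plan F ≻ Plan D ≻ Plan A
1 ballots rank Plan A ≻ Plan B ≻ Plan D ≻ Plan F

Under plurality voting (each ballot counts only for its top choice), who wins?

First-place vote totals:
  Plan A: 1
  Plan F: 13
  Plan D: 2
  Plan B: 5
Plan F has the most first-place votes.

Plan F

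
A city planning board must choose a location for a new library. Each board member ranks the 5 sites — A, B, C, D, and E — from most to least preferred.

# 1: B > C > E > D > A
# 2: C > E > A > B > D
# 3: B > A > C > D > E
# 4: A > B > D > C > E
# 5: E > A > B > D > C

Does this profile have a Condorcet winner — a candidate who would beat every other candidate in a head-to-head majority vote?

Head-to-head results (5 voters total):
A vs B: A wins 3–2.
A vs C: A wins 3–2.
A vs D: A wins 4–1.
A vs E: E wins 3–2.
B vs C: B wins 4–1.
B vs D: B wins 5–0.
B vs E: B wins 3–2.
C vs D: C wins 3–2.
C vs E: C wins 4–1.
D vs E: E wins 3–2.
No candidate beats all others: A beats B beats E beats A, a majority cycle.

No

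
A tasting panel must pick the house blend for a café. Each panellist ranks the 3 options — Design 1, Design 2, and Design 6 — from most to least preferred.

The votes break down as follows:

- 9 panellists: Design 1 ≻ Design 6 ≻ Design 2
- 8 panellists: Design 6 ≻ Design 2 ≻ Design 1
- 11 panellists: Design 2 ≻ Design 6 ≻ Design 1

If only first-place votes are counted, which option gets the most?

Design 2

First-place vote totals:
  Design 1: 9
  Design 2: 11
  Design 6: 8
Design 2 has the most first-place votes.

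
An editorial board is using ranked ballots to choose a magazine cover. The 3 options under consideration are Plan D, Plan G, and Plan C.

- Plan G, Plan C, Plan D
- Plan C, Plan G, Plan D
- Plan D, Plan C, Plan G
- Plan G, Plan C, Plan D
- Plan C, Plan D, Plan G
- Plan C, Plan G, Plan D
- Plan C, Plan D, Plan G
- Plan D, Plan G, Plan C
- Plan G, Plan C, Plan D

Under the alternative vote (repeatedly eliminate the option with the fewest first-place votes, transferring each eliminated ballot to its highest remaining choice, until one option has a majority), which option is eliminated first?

Round 1: Plan C 4, Plan G 3, Plan D 2. Plan D has the fewest and is eliminated.
Round 2: Plan C 5, Plan G 4. Plan C has a majority.

Plan D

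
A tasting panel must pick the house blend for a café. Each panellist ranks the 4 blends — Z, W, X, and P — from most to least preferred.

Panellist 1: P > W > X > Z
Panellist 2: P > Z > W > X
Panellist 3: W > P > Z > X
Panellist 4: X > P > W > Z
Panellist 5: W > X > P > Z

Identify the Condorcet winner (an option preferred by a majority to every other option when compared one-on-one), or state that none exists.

Head-to-head results (5 voters total):
Z vs W: W wins 4–1.
Z vs X: X wins 3–2.
Z vs P: P wins 5–0.
W vs X: W wins 4–1.
W vs P: P wins 3–2.
X vs P: P wins 3–2.
P beats each rival — Z (5–0), W (3–2), X (3–2) — so P is the Condorcet winner.

P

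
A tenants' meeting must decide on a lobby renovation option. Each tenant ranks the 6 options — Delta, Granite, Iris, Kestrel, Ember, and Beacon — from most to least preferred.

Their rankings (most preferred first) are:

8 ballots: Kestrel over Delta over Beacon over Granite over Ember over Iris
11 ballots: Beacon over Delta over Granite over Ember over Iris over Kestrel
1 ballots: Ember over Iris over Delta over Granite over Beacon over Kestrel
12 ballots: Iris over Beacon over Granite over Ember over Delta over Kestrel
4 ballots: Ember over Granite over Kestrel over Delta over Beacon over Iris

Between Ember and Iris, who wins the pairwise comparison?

Ember

Ballots ranking Ember above Iris: 8+11+1+4 = 24.
Ballots ranking Iris above Ember: 12.
Ember wins the head-to-head, 24–12.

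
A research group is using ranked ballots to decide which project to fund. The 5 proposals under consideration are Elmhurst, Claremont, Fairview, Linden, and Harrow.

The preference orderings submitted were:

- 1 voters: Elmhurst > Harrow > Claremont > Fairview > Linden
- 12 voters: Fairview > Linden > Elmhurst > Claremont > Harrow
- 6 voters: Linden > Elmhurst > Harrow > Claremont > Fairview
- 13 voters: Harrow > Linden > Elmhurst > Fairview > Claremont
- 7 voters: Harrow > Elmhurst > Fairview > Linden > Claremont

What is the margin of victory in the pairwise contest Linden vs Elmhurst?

23

Ballots ranking Linden above Elmhurst: 12+6+13 = 31.
Ballots ranking Elmhurst above Linden: 1+7 = 8.
Linden wins 31–8, a margin of 23.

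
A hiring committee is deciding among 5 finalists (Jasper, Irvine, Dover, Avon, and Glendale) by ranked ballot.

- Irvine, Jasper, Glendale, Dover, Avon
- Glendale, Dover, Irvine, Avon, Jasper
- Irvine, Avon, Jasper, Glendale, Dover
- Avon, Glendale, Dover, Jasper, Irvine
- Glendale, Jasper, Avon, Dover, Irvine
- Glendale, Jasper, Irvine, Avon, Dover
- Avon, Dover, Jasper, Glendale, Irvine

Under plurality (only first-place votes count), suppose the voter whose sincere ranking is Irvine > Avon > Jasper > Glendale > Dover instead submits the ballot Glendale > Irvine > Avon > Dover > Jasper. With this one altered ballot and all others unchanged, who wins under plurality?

First-place totals with the altered ballot: Jasper 0, Irvine 1, Dover 0, Avon 2, Glendale 4.
The winner is unchanged: still Glendale.

Glendale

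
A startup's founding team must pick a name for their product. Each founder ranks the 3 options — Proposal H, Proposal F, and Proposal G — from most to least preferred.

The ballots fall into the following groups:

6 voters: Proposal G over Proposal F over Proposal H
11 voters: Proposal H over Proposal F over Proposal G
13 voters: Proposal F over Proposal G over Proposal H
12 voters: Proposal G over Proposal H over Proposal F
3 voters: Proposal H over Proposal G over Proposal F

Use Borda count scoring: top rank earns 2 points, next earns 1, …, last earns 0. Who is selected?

Borda scores:
  Proposal H: 6·0 + 11·2 + 13·0 + 12·1 + 3·2 = 40
  Proposal F: 6·1 + 11·1 + 13·2 + 12·0 + 3·0 = 43
  Proposal G: 6·2 + 11·0 + 13·1 + 12·2 + 3·1 = 52
Proposal G has the highest total.

Proposal G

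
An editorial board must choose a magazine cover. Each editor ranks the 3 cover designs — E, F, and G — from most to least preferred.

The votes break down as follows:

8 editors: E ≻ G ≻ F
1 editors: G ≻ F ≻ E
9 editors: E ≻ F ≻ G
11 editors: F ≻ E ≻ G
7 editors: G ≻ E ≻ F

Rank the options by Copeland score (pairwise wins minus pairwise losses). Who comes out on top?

Pairwise results:
  E vs F: E wins 24–12.
  E vs G: E wins 28–8.
  F vs G: F wins 20–16.
Copeland scores (wins − losses):
  E: 2 − 0 = 2
  F: 1 − 1 = 0
  G: 0 − 2 = -2
E has the best Copeland score.

E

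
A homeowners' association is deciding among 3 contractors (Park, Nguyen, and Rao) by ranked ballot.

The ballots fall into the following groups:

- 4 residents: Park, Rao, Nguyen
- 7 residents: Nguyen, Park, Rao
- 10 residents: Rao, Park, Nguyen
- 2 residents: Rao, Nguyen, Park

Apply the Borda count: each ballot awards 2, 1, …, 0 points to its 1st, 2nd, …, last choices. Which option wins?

Rao

Borda scores:
  Park: 4·2 + 7·1 + 10·1 + 2·0 = 25
  Nguyen: 4·0 + 7·2 + 10·0 + 2·1 = 16
  Rao: 4·1 + 7·0 + 10·2 + 2·2 = 28
Rao has the highest total.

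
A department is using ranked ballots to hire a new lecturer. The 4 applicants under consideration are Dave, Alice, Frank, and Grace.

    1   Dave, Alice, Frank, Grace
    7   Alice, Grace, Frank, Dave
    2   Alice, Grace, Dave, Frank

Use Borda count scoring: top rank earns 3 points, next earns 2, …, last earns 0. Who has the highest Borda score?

Alice

Borda scores:
  Dave: 3 + 7·0 + 2·1 = 5
  Alice: 2 + 7·3 + 2·3 = 29
  Frank: 1 + 7·1 + 2·0 = 8
  Grace: 0 + 7·2 + 2·2 = 18
Alice has the highest total.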